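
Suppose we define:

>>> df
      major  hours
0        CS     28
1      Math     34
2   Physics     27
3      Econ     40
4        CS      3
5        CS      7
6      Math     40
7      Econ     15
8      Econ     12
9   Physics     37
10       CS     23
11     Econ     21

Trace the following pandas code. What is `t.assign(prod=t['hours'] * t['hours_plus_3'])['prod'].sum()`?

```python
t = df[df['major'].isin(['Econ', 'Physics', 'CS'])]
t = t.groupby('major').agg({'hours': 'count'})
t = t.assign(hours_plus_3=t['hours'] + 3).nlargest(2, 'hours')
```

filter rows where major in ['Econ', 'Physics', 'CS']:
      major  hours
0        CS     28
2   Physics     27
3      Econ     40
4        CS      3
5        CS      7
7      Econ     15
8      Econ     12
9   Physics     37
10       CS     23
11     Econ     21
group by major, count of hours:
         hours
major         
CS           4
Econ         4
Physics      2
add column hours_plus_3 = t['hours'] + 3:
         hours  hours_plus_3
major                       
CS           4             7
Econ         4             7
Physics      2             5
take 2 rows with largest hours:
       hours  hours_plus_3
major                     
CS         4             7
Econ       4             7
add column prod = t['hours'] * t['hours_plus_3']:
       hours  hours_plus_3  prod
major                           
CS         4             7    28
Econ       4             7    28
Finally, sum of column 'prod' = 56.

56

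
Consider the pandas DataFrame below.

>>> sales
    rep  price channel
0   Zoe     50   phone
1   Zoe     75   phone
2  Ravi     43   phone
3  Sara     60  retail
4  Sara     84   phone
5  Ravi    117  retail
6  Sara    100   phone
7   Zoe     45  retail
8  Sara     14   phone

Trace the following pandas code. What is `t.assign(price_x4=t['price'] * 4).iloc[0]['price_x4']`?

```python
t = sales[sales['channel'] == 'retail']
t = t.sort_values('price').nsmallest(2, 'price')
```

180

filter rows where channel == 'retail':
    rep  price channel
3  Sara     60  retail
5  Ravi    117  retail
7   Zoe     45  retail
sort by price:
    rep  price channel
7   Zoe     45  retail
3  Sara     60  retail
5  Ravi    117  retail
take 2 rows with smallest price:
    rep  price channel
7   Zoe     45  retail
3  Sara     60  retail
add column price_x4 = t['price'] * 4:
    rep  price channel  price_x4
7   Zoe     45  retail       180
3  Sara     60  retail       240
Taking the value at position 0, column 'price_x4' gives 180.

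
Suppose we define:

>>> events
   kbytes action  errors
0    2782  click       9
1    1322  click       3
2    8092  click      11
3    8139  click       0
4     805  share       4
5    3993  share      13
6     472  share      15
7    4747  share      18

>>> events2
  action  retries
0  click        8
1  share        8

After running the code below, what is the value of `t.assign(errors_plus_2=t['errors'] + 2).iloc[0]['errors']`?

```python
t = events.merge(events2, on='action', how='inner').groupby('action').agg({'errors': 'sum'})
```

23

merge on 'action' (how='inner') → 8 rows:
   kbytes action  errors  retries
0    2782  click       9        8
1    1322  click       3        8
2    8092  click      11        8
3    8139  click       0        8
4     805  share       4        8
5    3993  share      13        8
6     472  share      15        8
7    4747  share      18        8
group by action, sum of errors:
        errors
action        
click       23
share       50
add column errors_plus_2 = t['errors'] + 2:
        errors  errors_plus_2
action                       
click       23             25
share       50             52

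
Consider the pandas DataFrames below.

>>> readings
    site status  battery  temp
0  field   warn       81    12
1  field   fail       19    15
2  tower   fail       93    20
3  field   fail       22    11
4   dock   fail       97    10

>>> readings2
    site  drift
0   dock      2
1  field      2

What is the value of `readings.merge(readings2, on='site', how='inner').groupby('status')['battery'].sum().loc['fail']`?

138

merge on 'site' (how='inner') → 4 rows:
    site status  battery  temp  drift
0  field   warn       81    12      2
1  field   fail       19    15      2
2  field   fail       22    11      2
3   dock   fail       97    10      2
group by status, sum of battery:
status
fail    138
warn     81
Name: battery, dtype: int64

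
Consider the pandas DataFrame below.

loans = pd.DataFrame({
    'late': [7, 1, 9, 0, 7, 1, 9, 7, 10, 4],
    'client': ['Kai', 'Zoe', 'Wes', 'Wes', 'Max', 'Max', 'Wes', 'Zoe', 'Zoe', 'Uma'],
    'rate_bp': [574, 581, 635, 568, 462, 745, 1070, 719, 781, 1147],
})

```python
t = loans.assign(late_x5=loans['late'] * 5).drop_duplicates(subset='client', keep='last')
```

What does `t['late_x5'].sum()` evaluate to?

add column late_x5 = loans['late'] * 5:
   late client  rate_bp  late_x5
0     7    Kai      574       35
1     1    Zoe      581        5
2     9    Wes      635       45
3     0    Wes      568        0
4     7    Max      462       35
5     1    Max      745        5
6     9    Wes     1070       45
7     7    Zoe      719       35
8    10    Zoe      781       50
9     4    Uma     1147       20
drop duplicate client (keep=last):
   late client  rate_bp  late_x5
0     7    Kai      574       35
5     1    Max      745        5
6     9    Wes     1070       45
8    10    Zoe      781       50
9     4    Uma     1147       20

155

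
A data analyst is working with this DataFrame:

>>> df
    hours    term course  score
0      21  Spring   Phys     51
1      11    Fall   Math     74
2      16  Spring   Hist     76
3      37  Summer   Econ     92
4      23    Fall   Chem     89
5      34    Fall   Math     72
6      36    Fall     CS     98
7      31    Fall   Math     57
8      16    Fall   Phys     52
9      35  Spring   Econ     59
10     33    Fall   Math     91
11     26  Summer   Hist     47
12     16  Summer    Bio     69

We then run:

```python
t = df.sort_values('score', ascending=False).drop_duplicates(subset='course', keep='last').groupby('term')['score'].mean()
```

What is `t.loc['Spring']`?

55.0

sort by score descending:
    hours    term course  score
6      36    Fall     CS     98
3      37  Summer   Econ     92
10     33    Fall   Math     91
4      23    Fall   Chem     89
2      16  Spring   Hist     76
1      11    Fall   Math     74
5      34    Fall   Math     72
12     16  Summer    Bio     69
9      35  Spring   Econ     59
7      31    Fall   Math     57
8      16    Fall   Phys     52
0      21  Spring   Phys     51
11     26  Summer   Hist     47
drop duplicate course (keep=last):
    hours    term course  score
6      36    Fall     CS     98
4      23    Fall   Chem     89
12     16  Summer    Bio     69
9      35  Spring   Econ     59
7      31    Fall   Math     57
0      21  Spring   Phys     51
11     26  Summer   Hist     47
group by term, mean of score:
term
Fall      81.333333
Spring    55.000000
Summer    58.000000
Name: score, dtype: float64
value at index 'Spring' → 55.0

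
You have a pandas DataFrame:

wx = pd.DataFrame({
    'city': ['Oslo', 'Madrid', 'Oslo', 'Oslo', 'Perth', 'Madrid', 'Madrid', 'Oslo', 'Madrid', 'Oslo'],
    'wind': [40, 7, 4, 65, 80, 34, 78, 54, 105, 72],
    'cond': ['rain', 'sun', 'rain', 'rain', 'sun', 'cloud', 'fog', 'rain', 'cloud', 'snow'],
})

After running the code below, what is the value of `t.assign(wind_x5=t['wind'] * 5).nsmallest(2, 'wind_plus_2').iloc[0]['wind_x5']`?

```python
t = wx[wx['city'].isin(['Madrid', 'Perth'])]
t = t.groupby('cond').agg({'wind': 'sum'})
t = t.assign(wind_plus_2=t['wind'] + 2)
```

filter rows where city in ['Madrid', 'Perth']:
     city  wind   cond
1  Madrid     7    sun
4   Perth    80    sun
5  Madrid    34  cloud
6  Madrid    78    fog
8  Madrid   105  cloud
group by cond, sum of wind:
       wind
cond       
cloud   139
fog      78
sun      87
add column wind_plus_2 = t['wind'] + 2:
       wind  wind_plus_2
cond                    
cloud   139          141
fog      78           80
sun      87           89
add column wind_x5 = t['wind'] * 5:
       wind  wind_plus_2  wind_x5
cond                             
cloud   139          141      695
fog      78           80      390
sun      87           89      435
take 2 rows with smallest wind_plus_2:
      wind  wind_plus_2  wind_x5
cond                            
fog     78           80      390
sun     87           89      435
Then the value at position 0, column 'wind_x5': 390

390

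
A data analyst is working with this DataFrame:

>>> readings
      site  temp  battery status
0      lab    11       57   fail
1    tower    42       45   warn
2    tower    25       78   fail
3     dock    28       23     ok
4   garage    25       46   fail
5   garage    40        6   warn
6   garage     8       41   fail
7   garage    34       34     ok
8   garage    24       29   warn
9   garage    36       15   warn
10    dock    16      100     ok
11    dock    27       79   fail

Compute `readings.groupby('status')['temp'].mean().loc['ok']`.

26.0

group by status, mean of temp:
status
fail    19.2
ok      26.0
warn    35.5
Name: temp, dtype: float64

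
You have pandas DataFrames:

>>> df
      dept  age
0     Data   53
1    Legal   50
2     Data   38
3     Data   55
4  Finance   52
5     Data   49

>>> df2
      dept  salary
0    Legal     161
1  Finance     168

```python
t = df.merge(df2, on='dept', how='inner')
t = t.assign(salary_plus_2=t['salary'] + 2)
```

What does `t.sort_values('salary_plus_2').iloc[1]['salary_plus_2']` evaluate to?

merge on 'dept' (how='inner') → 2 rows:
      dept  age  salary
0    Legal   50     161
1  Finance   52     168
add column salary_plus_2 = t['salary'] + 2:
      dept  age  salary  salary_plus_2
0    Legal   50     161            163
1  Finance   52     168            170
sort by salary_plus_2:
      dept  age  salary  salary_plus_2
0    Legal   50     161            163
1  Finance   52     168            170
value at position 1, column 'salary_plus_2' → 170

170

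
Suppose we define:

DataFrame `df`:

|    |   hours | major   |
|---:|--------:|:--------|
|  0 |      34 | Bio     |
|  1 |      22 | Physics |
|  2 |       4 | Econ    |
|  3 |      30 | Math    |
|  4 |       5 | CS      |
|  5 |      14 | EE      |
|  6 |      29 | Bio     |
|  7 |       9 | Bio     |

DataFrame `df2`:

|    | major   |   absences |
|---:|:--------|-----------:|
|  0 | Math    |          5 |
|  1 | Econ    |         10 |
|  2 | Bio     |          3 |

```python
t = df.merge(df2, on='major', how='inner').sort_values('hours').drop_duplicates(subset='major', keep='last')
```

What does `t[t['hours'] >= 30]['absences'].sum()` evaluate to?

merge on 'major' (how='inner') → 5 rows:
   hours major  absences
0     34   Bio         3
1      4  Econ        10
2     30  Math         5
3     29   Bio         3
4      9   Bio         3
sort by hours:
   hours major  absences
1      4  Econ        10
4      9   Bio         3
3     29   Bio         3
2     30  Math         5
0     34   Bio         3
drop duplicate major (keep=last):
   hours major  absences
1      4  Econ        10
2     30  Math         5
0     34   Bio         3
filter rows where hours >= 30:
   hours major  absences
2     30  Math         5
0     34   Bio         3

8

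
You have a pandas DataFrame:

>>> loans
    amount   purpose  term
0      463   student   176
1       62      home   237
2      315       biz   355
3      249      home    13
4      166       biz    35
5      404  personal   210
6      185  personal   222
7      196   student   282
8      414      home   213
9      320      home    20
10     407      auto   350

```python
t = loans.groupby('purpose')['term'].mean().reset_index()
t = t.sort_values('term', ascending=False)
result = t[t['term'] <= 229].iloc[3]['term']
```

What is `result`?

120.75

group by purpose, mean of term:
purpose
auto        350.00
biz         195.00
home        120.75
personal    216.00
student     229.00
Name: term, dtype: float64
reset_index():
    purpose    term
0      auto  350.00
1       biz  195.00
2      home  120.75
3  personal  216.00
4   student  229.00
sort by term descending:
    purpose    term
0      auto  350.00
4   student  229.00
3  personal  216.00
1       biz  195.00
2      home  120.75
filter rows where term <= 229:
    purpose    term
4   student  229.00
3  personal  216.00
1       biz  195.00
2      home  120.75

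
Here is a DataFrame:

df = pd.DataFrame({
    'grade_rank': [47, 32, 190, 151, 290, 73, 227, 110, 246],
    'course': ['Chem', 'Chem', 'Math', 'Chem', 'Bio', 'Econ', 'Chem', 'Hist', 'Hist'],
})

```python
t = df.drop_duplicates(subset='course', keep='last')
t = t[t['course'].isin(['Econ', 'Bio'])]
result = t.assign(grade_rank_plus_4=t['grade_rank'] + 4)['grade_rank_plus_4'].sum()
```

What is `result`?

drop duplicate course (keep=last):
   grade_rank course
2         190   Math
4         290    Bio
5          73   Econ
6         227   Chem
8         246   Hist
filter rows where course in ['Econ', 'Bio']:
   grade_rank course
4         290    Bio
5          73   Econ
add column grade_rank_plus_4 = t['grade_rank'] + 4:
   grade_rank course  grade_rank_plus_4
4         290    Bio                294
5          73   Econ                 77
sum of column 'grade_rank_plus_4' → 371

371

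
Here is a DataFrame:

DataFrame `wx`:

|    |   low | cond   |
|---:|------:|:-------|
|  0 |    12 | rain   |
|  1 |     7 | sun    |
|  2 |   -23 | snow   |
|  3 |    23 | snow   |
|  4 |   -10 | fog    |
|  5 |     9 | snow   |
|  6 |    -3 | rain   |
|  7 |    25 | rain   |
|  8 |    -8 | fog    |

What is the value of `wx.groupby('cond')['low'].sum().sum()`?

32

group by cond, sum of low:
cond
fog    -18
rain    34
snow     9
sun      7
Name: low, dtype: int64
Hence 32.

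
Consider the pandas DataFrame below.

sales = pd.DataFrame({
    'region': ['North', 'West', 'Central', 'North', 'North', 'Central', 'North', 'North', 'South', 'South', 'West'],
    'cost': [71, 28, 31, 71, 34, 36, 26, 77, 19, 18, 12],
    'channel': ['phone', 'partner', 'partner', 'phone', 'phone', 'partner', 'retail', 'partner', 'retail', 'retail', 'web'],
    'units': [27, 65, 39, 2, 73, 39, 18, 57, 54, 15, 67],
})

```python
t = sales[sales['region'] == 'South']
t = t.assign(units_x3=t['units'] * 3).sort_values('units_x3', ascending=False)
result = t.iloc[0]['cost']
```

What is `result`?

19

filter rows where region == 'South':
  region  cost channel  units
8  South    19  retail     54
9  South    18  retail     15
add column units_x3 = t['units'] * 3:
  region  cost channel  units  units_x3
8  South    19  retail     54       162
9  South    18  retail     15        45
sort by units_x3 descending:
  region  cost channel  units  units_x3
8  South    19  retail     54       162
9  South    18  retail     15        45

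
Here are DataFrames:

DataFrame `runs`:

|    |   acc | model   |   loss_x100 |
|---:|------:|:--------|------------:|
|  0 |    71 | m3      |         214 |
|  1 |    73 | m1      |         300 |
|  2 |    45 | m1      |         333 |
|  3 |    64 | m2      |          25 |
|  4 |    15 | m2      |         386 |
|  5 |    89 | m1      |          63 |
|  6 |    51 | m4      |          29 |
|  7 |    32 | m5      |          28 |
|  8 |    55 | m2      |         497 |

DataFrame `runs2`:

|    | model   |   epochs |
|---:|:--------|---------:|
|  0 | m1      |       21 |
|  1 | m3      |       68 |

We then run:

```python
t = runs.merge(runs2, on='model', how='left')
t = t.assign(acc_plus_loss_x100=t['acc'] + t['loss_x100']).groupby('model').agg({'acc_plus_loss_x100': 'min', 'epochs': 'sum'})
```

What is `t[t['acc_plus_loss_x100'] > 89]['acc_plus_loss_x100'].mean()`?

merge on 'model' (how='left') → 9 rows:
   acc model  loss_x100  epochs
0   71    m3        214    68.0
1   73    m1        300    21.0
2   45    m1        333    21.0
3   64    m2         25     NaN
4   15    m2        386     NaN
5   89    m1         63    21.0
6   51    m4         29     NaN
7   32    m5         28     NaN
8   55    m2        497     NaN
add column acc_plus_loss_x100 = t['acc'] + t['loss_x100']:
   acc model  loss_x100  epochs  acc_plus_loss_x100
0   71    m3        214    68.0                 285
1   73    m1        300    21.0                 373
2   45    m1        333    21.0                 378
3   64    m2         25     NaN                  89
4   15    m2        386     NaN                 401
5   89    m1         63    21.0                 152
6   51    m4         29     NaN                  80
7   32    m5         28     NaN                  60
8   55    m2        497     NaN                 552
group by model: min(acc_plus_loss_x100), sum(epochs):
       acc_plus_loss_x100  epochs
model                            
m1                    152    63.0
m2                     89     0.0
m3                    285    68.0
m4                     80     0.0
m5                     60     0.0
filter rows where acc_plus_loss_x100 > 89:
       acc_plus_loss_x100  epochs
model                            
m1                    152    63.0
m3                    285    68.0

218.5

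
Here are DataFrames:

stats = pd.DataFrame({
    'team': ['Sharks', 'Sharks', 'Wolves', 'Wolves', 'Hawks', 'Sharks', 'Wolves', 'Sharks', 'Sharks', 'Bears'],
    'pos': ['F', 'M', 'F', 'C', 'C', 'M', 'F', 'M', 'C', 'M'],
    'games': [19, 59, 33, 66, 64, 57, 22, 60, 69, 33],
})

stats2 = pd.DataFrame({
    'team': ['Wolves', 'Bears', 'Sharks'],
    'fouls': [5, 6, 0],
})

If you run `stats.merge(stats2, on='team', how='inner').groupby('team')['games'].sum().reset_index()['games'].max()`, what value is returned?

merge on 'team' (how='inner') → 9 rows:
     team pos  games  fouls
0  Sharks   F     19      0
1  Sharks   M     59      0
2  Wolves   F     33      5
3  Wolves   C     66      5
4  Sharks   M     57      0
5  Wolves   F     22      5
6  Sharks   M     60      0
7  Sharks   C     69      0
8   Bears   M     33      6
group by team, sum of games:
team
Bears      33
Sharks    264
Wolves    121
Name: games, dtype: int64
reset_index():
     team  games
0   Bears     33
1  Sharks    264
2  Wolves    121
The max of column 'games' is 264.

264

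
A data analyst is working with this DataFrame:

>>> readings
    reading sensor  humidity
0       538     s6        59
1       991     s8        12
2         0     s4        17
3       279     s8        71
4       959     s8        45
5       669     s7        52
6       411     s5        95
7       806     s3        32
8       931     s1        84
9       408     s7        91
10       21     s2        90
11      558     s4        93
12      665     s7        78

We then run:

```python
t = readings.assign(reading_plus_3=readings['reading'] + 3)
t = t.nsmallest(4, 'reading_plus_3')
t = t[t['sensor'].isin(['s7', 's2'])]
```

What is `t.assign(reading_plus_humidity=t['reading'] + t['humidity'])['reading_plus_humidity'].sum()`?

610

add column reading_plus_3 = readings['reading'] + 3:
    reading sensor  humidity  reading_plus_3
0       538     s6        59             541
1       991     s8        12             994
2         0     s4        17               3
3       279     s8        71             282
4       959     s8        45             962
5       669     s7        52             672
6       411     s5        95             414
7       806     s3        32             809
8       931     s1        84             934
9       408     s7        91             411
10       21     s2        90              24
11      558     s4        93             561
12      665     s7        78             668
take 4 rows with smallest reading_plus_3:
    reading sensor  humidity  reading_plus_3
2         0     s4        17               3
10       21     s2        90              24
3       279     s8        71             282
9       408     s7        91             411
filter rows where sensor in ['s7', 's2']:
    reading sensor  humidity  reading_plus_3
10       21     s2        90              24
9       408     s7        91             411
add column reading_plus_humidity = t['reading'] + t['humidity']:
    reading sensor  humidity  reading_plus_3  reading_plus_humidity
10       21     s2        90              24                    111
9       408     s7        91             411                    499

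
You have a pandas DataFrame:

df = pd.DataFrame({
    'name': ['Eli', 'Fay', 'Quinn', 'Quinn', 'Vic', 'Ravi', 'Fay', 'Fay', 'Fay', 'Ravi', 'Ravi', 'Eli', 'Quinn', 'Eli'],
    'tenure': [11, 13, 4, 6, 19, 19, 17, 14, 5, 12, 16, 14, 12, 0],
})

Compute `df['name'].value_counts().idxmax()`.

value_counts of name:
name
Fay      4
Eli      3
Quinn    3
Ravi     3
Vic      1
Name: count, dtype: int64
Reading off the label with the largest value, we get Fay.

Fay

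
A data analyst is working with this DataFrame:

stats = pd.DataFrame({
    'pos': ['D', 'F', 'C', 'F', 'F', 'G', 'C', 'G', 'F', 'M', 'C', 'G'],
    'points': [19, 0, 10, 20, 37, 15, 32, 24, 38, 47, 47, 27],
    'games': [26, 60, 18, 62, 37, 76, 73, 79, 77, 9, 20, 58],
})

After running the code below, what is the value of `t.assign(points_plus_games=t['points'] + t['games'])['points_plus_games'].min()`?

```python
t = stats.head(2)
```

45

take first 2 rows:
  pos  points  games
0   D      19     26
1   F       0     60
add column points_plus_games = t['points'] + t['games']:
  pos  points  games  points_plus_games
0   D      19     26                 45
1   F       0     60                 60
Then the min of column 'points_plus_games': 45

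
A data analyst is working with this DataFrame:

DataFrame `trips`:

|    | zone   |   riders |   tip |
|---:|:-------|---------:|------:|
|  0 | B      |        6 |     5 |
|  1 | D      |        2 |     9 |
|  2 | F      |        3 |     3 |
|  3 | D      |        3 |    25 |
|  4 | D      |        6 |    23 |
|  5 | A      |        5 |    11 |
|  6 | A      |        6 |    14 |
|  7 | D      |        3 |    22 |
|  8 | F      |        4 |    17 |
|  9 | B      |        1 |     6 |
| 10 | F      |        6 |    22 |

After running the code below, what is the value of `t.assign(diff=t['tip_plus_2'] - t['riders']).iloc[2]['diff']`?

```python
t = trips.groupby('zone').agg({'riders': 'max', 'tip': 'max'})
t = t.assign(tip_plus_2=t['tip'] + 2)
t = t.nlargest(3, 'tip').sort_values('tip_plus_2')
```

21

group by zone: max(riders), max(tip):
      riders  tip
zone             
A          6   14
B          6    6
D          6   25
F          6   22
add column tip_plus_2 = t['tip'] + 2:
      riders  tip  tip_plus_2
zone                         
A          6   14          16
B          6    6           8
D          6   25          27
F          6   22          24
take 3 rows with largest tip:
      riders  tip  tip_plus_2
zone                         
D          6   25          27
F          6   22          24
A          6   14          16
sort by tip_plus_2:
      riders  tip  tip_plus_2
zone                         
A          6   14          16
F          6   22          24
D          6   25          27
add column diff = t['tip_plus_2'] - t['riders']:
      riders  tip  tip_plus_2  diff
zone                               
A          6   14          16    10
F          6   22          24    18
D          6   25          27    21
The value at position 2, column 'diff' is 21.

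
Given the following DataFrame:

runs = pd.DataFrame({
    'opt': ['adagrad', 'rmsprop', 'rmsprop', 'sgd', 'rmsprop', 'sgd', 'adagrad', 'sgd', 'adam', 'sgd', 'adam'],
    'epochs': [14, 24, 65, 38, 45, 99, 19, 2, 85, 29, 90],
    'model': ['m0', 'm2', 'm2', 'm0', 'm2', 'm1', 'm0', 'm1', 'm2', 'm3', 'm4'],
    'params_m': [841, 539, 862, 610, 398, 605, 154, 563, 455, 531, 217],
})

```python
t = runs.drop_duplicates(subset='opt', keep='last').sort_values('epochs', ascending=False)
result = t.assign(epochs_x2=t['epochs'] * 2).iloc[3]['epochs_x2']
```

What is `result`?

38

drop duplicate opt (keep=last):
        opt  epochs model  params_m
4   rmsprop      45    m2       398
6   adagrad      19    m0       154
9       sgd      29    m3       531
10     adam      90    m4       217
sort by epochs descending:
        opt  epochs model  params_m
10     adam      90    m4       217
4   rmsprop      45    m2       398
9       sgd      29    m3       531
6   adagrad      19    m0       154
add column epochs_x2 = t['epochs'] * 2:
        opt  epochs model  params_m  epochs_x2
10     adam      90    m4       217        180
4   rmsprop      45    m2       398         90
9       sgd      29    m3       531         58
6   adagrad      19    m0       154         38
Hence 38.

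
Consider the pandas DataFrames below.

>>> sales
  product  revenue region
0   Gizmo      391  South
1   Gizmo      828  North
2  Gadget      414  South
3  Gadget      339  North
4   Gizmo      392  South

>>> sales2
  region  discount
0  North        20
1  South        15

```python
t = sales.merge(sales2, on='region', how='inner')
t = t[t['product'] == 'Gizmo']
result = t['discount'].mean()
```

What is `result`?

16.6666666667

merge on 'region' (how='inner') → 5 rows:
  product  revenue region  discount
0   Gizmo      391  South        15
1   Gizmo      828  North        20
2  Gadget      414  South        15
3  Gadget      339  North        20
4   Gizmo      392  South        15
filter rows where product == 'Gizmo':
  product  revenue region  discount
0   Gizmo      391  South        15
1   Gizmo      828  North        20
4   Gizmo      392  South        15
Then the mean of column 'discount': 16.6666666667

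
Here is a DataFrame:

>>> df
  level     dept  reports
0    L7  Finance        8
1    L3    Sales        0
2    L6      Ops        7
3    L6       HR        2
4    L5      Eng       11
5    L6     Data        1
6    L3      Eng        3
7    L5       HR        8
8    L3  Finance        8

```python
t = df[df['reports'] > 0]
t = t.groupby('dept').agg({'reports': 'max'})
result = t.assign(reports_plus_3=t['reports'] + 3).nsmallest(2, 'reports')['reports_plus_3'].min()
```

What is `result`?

4

filter rows where reports > 0:
  level     dept  reports
0    L7  Finance        8
2    L6      Ops        7
3    L6       HR        2
4    L5      Eng       11
5    L6     Data        1
6    L3      Eng        3
7    L5       HR        8
8    L3  Finance        8
group by dept, max of reports:
         reports
dept            
Data           1
Eng           11
Finance        8
HR             8
Ops            7
add column reports_plus_3 = t['reports'] + 3:
         reports  reports_plus_3
dept                            
Data           1               4
Eng           11              14
Finance        8              11
HR             8              11
Ops            7              10
take 2 rows with smallest reports:
      reports  reports_plus_3
dept                         
Data        1               4
Ops         7              10
Reading off the min of column 'reports_plus_3', we get 4.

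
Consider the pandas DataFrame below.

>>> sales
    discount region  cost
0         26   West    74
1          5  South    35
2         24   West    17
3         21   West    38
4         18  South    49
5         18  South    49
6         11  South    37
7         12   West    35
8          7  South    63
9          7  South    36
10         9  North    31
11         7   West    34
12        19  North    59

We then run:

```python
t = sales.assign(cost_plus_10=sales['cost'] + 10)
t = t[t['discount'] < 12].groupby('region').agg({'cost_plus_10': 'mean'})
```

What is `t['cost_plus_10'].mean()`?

45.9166666667

add column cost_plus_10 = sales['cost'] + 10:
    discount region  cost  cost_plus_10
0         26   West    74            84
1          5  South    35            45
2         24   West    17            27
3         21   West    38            48
4         18  South    49            59
5         18  South    49            59
6         11  South    37            47
7         12   West    35            45
8          7  South    63            73
9          7  South    36            46
10         9  North    31            41
11         7   West    34            44
12        19  North    59            69
filter rows where discount < 12:
    discount region  cost  cost_plus_10
1          5  South    35            45
6         11  South    37            47
8          7  South    63            73
9          7  South    36            46
10         9  North    31            41
11         7   West    34            44
group by region, mean of cost_plus_10:
        cost_plus_10
region              
North          41.00
South          52.75
West           44.00
Then the mean of column 'cost_plus_10': 45.9166666667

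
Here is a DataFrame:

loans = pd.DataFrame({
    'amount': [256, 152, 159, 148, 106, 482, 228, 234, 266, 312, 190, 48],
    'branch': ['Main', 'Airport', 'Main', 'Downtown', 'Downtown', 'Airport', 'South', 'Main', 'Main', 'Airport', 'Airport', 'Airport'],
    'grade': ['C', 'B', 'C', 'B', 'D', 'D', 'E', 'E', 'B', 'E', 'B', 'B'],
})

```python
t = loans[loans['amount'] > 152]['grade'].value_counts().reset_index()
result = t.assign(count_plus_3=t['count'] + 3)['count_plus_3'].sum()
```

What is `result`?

filter rows where amount > 152:
    amount   branch grade
0      256     Main     C
2      159     Main     C
5      482  Airport     D
6      228    South     E
7      234     Main     E
8      266     Main     B
9      312  Airport     E
10     190  Airport     B
value_counts of grade:
grade
E    3
C    2
B    2
D    1
Name: count, dtype: int64
reset_index():
  grade  count
0     E      3
1     C      2
2     B      2
3     D      1
add column count_plus_3 = t['count'] + 3:
  grade  count  count_plus_3
0     E      3             6
1     C      2             5
2     B      2             5
3     D      1             4
Reading off the sum of column 'count_plus_3', we get 20.

20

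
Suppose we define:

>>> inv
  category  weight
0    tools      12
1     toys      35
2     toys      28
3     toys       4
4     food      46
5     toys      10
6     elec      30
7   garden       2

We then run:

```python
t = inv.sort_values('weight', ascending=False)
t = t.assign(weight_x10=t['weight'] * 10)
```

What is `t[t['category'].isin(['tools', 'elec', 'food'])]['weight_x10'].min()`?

sort by weight descending:
  category  weight
4     food      46
1     toys      35
6     elec      30
2     toys      28
0    tools      12
5     toys      10
3     toys       4
7   garden       2
add column weight_x10 = t['weight'] * 10:
  category  weight  weight_x10
4     food      46         460
1     toys      35         350
6     elec      30         300
2     toys      28         280
0    tools      12         120
5     toys      10         100
3     toys       4          40
7   garden       2          20
filter rows where category in ['tools', 'elec', 'food']:
  category  weight  weight_x10
4     food      46         460
6     elec      30         300
0    tools      12         120

120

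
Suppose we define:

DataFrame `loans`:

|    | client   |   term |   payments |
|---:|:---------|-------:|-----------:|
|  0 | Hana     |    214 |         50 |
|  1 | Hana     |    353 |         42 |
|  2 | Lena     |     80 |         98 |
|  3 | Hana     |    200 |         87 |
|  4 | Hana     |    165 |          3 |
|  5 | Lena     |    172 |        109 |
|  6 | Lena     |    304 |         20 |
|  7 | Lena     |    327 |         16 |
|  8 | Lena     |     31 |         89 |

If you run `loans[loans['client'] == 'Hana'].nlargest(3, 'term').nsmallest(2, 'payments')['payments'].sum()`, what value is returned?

filter rows where client == 'Hana':
  client  term  payments
0   Hana   214        50
1   Hana   353        42
3   Hana   200        87
4   Hana   165         3
take 3 rows with largest term:
  client  term  payments
1   Hana   353        42
0   Hana   214        50
3   Hana   200        87
take 2 rows with smallest payments:
  client  term  payments
1   Hana   353        42
0   Hana   214        50

92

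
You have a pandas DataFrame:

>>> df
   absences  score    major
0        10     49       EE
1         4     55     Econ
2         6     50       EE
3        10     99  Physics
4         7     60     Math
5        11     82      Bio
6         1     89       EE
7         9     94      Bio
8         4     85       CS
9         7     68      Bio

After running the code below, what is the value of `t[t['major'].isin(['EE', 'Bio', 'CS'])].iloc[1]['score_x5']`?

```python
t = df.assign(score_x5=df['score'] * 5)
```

250

add column score_x5 = df['score'] * 5:
   absences  score    major  score_x5
0        10     49       EE       245
1         4     55     Econ       275
2         6     50       EE       250
3        10     99  Physics       495
4         7     60     Math       300
5        11     82      Bio       410
6         1     89       EE       445
7         9     94      Bio       470
8         4     85       CS       425
9         7     68      Bio       340
filter rows where major in ['EE', 'Bio', 'CS']:
   absences  score major  score_x5
0        10     49    EE       245
2         6     50    EE       250
5        11     82   Bio       410
6         1     89    EE       445
7         9     94   Bio       470
8         4     85    CS       425
9         7     68   Bio       340
Then the value at position 1, column 'score_x5': 250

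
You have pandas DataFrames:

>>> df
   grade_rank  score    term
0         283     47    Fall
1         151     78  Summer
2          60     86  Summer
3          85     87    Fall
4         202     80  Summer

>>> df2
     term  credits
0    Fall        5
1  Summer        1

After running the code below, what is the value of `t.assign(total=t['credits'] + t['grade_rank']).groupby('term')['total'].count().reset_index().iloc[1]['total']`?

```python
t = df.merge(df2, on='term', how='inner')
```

merge on 'term' (how='inner') → 5 rows:
   grade_rank  score    term  credits
0         283     47    Fall        5
1         151     78  Summer        1
2          60     86  Summer        1
3          85     87    Fall        5
4         202     80  Summer        1
add column total = t['credits'] + t['grade_rank']:
   grade_rank  score    term  credits  total
0         283     47    Fall        5    288
1         151     78  Summer        1    152
2          60     86  Summer        1     61
3          85     87    Fall        5     90
4         202     80  Summer        1    203
group by term, count of total:
term
Fall      2
Summer    3
Name: total, dtype: int64
reset_index():
     term  total
0    Fall      2
1  Summer      3
Reading off the value at position 1, column 'total', we get 3.

3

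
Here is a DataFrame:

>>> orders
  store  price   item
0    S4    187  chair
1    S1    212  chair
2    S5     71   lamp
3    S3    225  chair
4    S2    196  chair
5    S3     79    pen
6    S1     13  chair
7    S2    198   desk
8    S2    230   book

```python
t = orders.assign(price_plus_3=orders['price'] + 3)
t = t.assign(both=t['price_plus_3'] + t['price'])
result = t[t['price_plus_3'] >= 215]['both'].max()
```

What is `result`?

add column price_plus_3 = orders['price'] + 3:
  store  price   item  price_plus_3
0    S4    187  chair           190
1    S1    212  chair           215
2    S5     71   lamp            74
3    S3    225  chair           228
4    S2    196  chair           199
5    S3     79    pen            82
6    S1     13  chair            16
7    S2    198   desk           201
8    S2    230   book           233
add column both = t['price_plus_3'] + t['price']:
  store  price   item  price_plus_3  both
0    S4    187  chair           190   377
1    S1    212  chair           215   427
2    S5     71   lamp            74   145
3    S3    225  chair           228   453
4    S2    196  chair           199   395
5    S3     79    pen            82   161
6    S1     13  chair            16    29
7    S2    198   desk           201   399
8    S2    230   book           233   463
filter rows where price_plus_3 >= 215:
  store  price   item  price_plus_3  both
1    S1    212  chair           215   427
3    S3    225  chair           228   453
8    S2    230   book           233   463

463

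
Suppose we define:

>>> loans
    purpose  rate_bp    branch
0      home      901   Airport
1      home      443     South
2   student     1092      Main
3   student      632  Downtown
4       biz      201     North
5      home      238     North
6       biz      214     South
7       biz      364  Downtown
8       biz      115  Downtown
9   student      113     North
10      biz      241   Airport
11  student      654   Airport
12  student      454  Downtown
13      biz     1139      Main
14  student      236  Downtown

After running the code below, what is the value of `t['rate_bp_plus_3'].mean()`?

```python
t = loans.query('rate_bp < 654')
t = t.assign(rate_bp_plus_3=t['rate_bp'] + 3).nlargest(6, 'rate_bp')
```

filter rows where rate_bp < 654:
    purpose  rate_bp    branch
1      home      443     South
3   student      632  Downtown
4       biz      201     North
5      home      238     North
6       biz      214     South
7       biz      364  Downtown
8       biz      115  Downtown
9   student      113     North
10      biz      241   Airport
12  student      454  Downtown
14  student      236  Downtown
add column rate_bp_plus_3 = t['rate_bp'] + 3:
    purpose  rate_bp    branch  rate_bp_plus_3
1      home      443     South             446
3   student      632  Downtown             635
4       biz      201     North             204
5      home      238     North             241
6       biz      214     South             217
7       biz      364  Downtown             367
8       biz      115  Downtown             118
9   student      113     North             116
10      biz      241   Airport             244
12  student      454  Downtown             457
14  student      236  Downtown             239
take 6 rows with largest rate_bp:
    purpose  rate_bp    branch  rate_bp_plus_3
3   student      632  Downtown             635
12  student      454  Downtown             457
1      home      443     South             446
7       biz      364  Downtown             367
10      biz      241   Airport             244
5      home      238     North             241
Reading off the mean of column 'rate_bp_plus_3', we get 398.333333333.

398.333333333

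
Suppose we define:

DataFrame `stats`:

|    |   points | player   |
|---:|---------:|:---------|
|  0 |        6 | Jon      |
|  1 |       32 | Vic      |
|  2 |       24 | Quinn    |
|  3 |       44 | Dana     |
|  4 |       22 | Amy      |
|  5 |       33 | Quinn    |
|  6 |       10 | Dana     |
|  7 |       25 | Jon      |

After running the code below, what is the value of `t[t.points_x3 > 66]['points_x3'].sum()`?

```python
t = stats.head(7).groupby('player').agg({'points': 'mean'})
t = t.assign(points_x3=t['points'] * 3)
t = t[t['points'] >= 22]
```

take first 7 rows:
   points player
0       6    Jon
1      32    Vic
2      24  Quinn
3      44   Dana
4      22    Amy
5      33  Quinn
6      10   Dana
group by player, mean of points:
        points
player        
Amy       22.0
Dana      27.0
Jon        6.0
Quinn     28.5
Vic       32.0
add column points_x3 = t['points'] * 3:
        points  points_x3
player                   
Amy       22.0       66.0
Dana      27.0       81.0
Jon        6.0       18.0
Quinn     28.5       85.5
Vic       32.0       96.0
filter rows where points >= 22:
        points  points_x3
player                   
Amy       22.0       66.0
Dana      27.0       81.0
Quinn     28.5       85.5
Vic       32.0       96.0
filter rows where points_x3 > 66:
        points  points_x3
player                   
Dana      27.0       81.0
Quinn     28.5       85.5
Vic       32.0       96.0

262.5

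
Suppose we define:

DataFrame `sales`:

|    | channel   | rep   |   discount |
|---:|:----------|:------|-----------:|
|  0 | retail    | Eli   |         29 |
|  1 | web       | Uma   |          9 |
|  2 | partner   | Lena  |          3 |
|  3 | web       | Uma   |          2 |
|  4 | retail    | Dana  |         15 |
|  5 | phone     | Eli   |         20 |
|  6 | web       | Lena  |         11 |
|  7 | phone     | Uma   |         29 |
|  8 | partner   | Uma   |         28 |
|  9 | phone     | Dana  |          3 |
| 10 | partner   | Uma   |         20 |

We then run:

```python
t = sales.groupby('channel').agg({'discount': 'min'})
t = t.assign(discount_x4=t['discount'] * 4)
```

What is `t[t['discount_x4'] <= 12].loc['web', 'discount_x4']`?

group by channel, min of discount:
         discount
channel          
partner         3
phone           3
retail         15
web             2
add column discount_x4 = t['discount'] * 4:
         discount  discount_x4
channel                       
partner         3           12
phone           3           12
retail         15           60
web             2            8
filter rows where discount_x4 <= 12:
         discount  discount_x4
channel                       
partner         3           12
phone           3           12
web             2            8
Finally, value at row 'web', column 'discount_x4' = 8.

8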